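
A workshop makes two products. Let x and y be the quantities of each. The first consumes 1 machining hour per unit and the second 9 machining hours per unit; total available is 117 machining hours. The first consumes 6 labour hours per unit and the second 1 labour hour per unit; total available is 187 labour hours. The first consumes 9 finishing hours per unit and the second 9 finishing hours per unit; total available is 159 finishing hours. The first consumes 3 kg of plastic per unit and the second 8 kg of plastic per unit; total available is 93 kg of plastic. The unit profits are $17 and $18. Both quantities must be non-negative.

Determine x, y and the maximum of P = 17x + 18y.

x = 29/3, y = 8, maximum P = 925/3

The binding constraints are 9x + 9y = 159 and 3x + 8y = 93.
Solving simultaneously gives x = 29/3, y = 8.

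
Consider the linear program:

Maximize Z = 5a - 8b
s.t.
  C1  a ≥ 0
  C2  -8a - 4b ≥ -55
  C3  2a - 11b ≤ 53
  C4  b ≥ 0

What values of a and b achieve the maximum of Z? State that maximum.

a = 55/8, b = 0, maximum Z = 275/8

The optimum lies where -8a - 4b = -55 and b = 0.
Solving simultaneously gives a = 55/8, b = 0.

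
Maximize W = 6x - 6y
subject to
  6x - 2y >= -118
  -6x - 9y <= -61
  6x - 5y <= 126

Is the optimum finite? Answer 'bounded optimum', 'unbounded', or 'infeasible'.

Feasible corners and W = 6x - 6y:
  (-470/33, 179/11) → W = -2014/11
  (1439/84, -65/14) → W = 1829/14
The feasible region has finitely many vertices and no improving ray; the maximum is 1829/14 at (1439/84, -65/14).

bounded optimum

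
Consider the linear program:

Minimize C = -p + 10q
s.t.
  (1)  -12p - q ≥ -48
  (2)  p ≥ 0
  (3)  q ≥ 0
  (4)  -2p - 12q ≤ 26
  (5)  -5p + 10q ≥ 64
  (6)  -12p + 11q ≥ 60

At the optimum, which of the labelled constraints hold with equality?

(2) and (5)

Vertices and C = -p + 10q:
  (0, 48) → C = 480
  (13/4, 9) → C = 347/4
  (0, 32/5) → C = 64
  (8/5, 36/5) → C = 352/5

The minimum is at (0, 32/5). Substituting into each constraint, equality holds for (2) and (5); the remaining constraints have slack.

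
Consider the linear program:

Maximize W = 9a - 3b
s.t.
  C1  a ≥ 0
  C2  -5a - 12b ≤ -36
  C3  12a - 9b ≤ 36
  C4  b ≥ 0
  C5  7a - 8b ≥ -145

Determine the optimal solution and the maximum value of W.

a = 531/11, b = 664/11, maximum W = 2787/11

Extreme points and W = 9a - 3b:
  (0, 3) → W = -9
  (0, 145/8) → W = -435/8
  (4, 4/3) → W = 32
  (531/11, 664/11) → W = 2787/11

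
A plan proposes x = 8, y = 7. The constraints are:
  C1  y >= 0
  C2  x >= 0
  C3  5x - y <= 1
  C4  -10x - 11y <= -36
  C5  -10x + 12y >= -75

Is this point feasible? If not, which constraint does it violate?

not feasible — violates C3

Constraint C3: 5x - y = 33, which is not ≤ 1. All other constraints are satisfied.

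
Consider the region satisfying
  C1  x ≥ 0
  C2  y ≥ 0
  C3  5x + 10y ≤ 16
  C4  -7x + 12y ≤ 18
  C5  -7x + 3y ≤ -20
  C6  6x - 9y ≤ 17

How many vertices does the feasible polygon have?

The feasible vertices (each the meet of two boundaries and inside every other half-plane) are:
  (248/85, 12/85)
  (314/105, 11/105)
  (43/15, 1/45)

3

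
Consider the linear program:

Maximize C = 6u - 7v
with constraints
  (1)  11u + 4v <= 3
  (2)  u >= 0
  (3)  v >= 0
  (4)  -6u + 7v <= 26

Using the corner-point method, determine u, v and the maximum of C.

u = 3/11, v = 0, maximum C = 18/11

Corner points and C = 6u - 7v:
  (0, 3/4) → C = -21/4
  (3/11, 0) → C = 18/11
  (0, 0) → C = 0

The binding constraints are 11u + 4v = 3 and v = 0.
Solving simultaneously gives u = 3/11, v = 0.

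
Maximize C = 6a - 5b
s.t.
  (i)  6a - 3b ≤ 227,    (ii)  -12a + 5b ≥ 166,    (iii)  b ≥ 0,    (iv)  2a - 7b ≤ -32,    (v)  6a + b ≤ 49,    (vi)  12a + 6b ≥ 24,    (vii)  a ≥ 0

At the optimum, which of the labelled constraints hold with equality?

Corner points and C = 6a - 5b:
  (79/42, 264/7) → C = -1241/7
  (0, 166/5) → C = -166
  (0, 49) → C = -245

The maximum is at (0, 166/5). Substituting into each constraint, equality holds for (ii) and (vii); the remaining constraints have slack.

(ii) and (vii)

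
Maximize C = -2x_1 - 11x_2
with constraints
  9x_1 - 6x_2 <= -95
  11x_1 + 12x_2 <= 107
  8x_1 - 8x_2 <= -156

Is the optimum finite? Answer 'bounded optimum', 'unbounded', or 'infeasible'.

From the feasible point (-127/23, 643/46), moving in the direction (-8, -8) keeps every constraint satisfied while C increases without bound.

unbounded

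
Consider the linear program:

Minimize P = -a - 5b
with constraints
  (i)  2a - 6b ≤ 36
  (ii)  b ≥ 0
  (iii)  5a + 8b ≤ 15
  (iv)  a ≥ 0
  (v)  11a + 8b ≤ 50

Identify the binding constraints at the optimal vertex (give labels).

Corner points and P = -a - 5b:
  (3, 0) → P = -3
  (0, 0) → P = 0
  (0, 15/8) → P = -75/8

The minimum is at (0, 15/8). Substituting into each constraint, equality holds for (iii) and (iv); the remaining constraints have slack.

(iii) and (iv)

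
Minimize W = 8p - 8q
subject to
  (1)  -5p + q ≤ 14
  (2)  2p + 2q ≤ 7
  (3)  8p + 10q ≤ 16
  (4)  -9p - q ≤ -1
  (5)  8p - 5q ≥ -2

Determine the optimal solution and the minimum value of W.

p = 1/2, q = 6/5, minimum W = -28/5

Feasible corners and W = 8p - 8q:
  (19/2, -6) → W = 124
  (1/2, 6/5) → W = -28/5
  (3/53, 26/53) → W = -184/53
The feasible region is unbounded (it extends along (1, -1), (1, -9)), but W strictly increases along every unbounded feasible direction, so there is no improving ray and the minimum is attained at a vertex.

The optimum lies where 8p + 10q = 16 and 8p - 5q = -2.
Solving simultaneously gives p = 1/2, q = 6/5.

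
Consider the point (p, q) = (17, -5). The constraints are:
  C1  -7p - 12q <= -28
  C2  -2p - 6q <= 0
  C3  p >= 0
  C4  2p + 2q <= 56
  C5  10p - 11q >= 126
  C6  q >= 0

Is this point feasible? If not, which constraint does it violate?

Constraint C6: q = -5, which is not ≥ 0. All other constraints are satisfied.

not feasible — violates C6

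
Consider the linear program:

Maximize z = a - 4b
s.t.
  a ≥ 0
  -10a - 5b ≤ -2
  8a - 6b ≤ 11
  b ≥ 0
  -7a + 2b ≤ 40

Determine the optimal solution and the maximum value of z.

Corner points and z = a - 4b:
  (0, 2/5) → z = -8/5
  (0, 20) → z = -80
  (1/5, 0) → z = 1/5
  (11/8, 0) → z = 11/8
The feasible region is unbounded (it extends along (2, 7), (3, 4)), but z strictly decreases along every unbounded feasible direction, so there is no improving ray and the maximum is attained at a vertex.

The optimum lies where 8a - 6b = 11 and b = 0.
Solving simultaneously gives a = 11/8, b = 0.

a = 11/8, b = 0, maximum z = 11/8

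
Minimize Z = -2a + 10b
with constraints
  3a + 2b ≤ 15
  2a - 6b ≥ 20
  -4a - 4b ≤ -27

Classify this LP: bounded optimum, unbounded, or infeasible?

infeasible

The boundaries 3a + 2b = 15 and 2a - 6b = 20 meet at (65/11, -15/11), but that point violates -4a - 4b ≤ -27. Every candidate vertex is excluded by some other constraint, so the feasible region is empty.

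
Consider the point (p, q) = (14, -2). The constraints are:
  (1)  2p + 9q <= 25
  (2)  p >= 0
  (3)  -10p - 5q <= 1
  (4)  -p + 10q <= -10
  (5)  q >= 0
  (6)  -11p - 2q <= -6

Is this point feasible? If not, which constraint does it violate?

Constraint (5): q = -2, which is not ≥ 0. All other constraints are satisfied.

not feasible — violates (5)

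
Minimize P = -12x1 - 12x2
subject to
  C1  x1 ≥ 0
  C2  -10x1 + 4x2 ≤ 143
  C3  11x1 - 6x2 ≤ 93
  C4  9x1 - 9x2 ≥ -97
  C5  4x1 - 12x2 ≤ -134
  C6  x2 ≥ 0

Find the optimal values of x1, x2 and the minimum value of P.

Extreme points and P = -12x1 - 12x2:
  (473/15, 1904/45) → P = -13292/15
  (160/9, 923/54) → P = -3766/9
  (7/12, 409/36) → P = -430/3

x1 = 473/15, x2 = 1904/45, minimum P = -13292/15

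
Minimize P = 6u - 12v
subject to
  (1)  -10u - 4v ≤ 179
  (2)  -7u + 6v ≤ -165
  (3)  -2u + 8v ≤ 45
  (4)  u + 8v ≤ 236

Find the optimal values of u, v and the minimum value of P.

u = 795/22, v = 645/44, minimum P = 450/11

Vertices and P = 6u - 12v:
  (-207/44, -2903/88) → P = 4044/11
  (795/22, 645/44) → P = 450/11
  (191/3, 517/24) → P = 247/2
The feasible region is unbounded (it extends along (8, -1), (2, -5)), but P strictly increases along every unbounded feasible direction, so there is no improving ray and the minimum is attained at a vertex.

At the optimal vertex, -7u + 6v = -165 and -2u + 8v = 45.
Solving simultaneously gives u = 795/22, v = 645/44.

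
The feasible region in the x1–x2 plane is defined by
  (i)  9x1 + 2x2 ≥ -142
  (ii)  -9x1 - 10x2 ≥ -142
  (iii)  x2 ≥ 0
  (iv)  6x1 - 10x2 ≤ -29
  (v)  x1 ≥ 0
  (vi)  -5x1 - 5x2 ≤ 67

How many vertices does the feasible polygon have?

3

The feasible vertices (each the meet of two boundaries and inside every other half-plane) are:
  (113/15, 371/50)
  (0, 71/5)
  (0, 29/10)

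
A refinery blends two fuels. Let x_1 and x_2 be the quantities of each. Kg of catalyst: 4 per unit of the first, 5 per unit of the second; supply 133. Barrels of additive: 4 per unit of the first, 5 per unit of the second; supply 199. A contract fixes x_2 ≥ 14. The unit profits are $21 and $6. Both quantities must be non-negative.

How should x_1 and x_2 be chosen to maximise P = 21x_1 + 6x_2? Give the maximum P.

Extreme points and P = 21x_1 + 6x_2:
  (0, 133/5) → P = 798/5
  (0, 14) → P = 84
  (63/4, 14) → P = 1659/4

The binding constraints are 4x_1 + 5x_2 = 133 and x_2 = 14.
Solving simultaneously gives x_1 = 63/4, x_2 = 14.

x_1 = 63/4, x_2 = 14, maximum P = 1659/4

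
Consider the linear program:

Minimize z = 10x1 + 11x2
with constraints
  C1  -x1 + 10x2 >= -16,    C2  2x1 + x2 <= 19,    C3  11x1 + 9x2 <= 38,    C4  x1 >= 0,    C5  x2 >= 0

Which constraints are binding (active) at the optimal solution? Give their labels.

C4 and C5

Extreme points and z = 10x1 + 11x2:
  (0, 38/9) → z = 418/9
  (38/11, 0) → z = 380/11
  (0, 0) → z = 0

The minimum is at (0, 0). Substituting into each constraint, equality holds for C4 and C5; the remaining constraints have slack.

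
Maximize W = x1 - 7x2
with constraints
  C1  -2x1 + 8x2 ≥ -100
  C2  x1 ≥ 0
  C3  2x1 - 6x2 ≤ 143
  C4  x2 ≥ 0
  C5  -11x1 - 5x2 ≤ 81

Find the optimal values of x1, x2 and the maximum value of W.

x1 = 50, x2 = 0, maximum W = 50

The feasible region is unbounded (it extends along (0, 1), (3, 1)), but W strictly decreases along every unbounded feasible direction, so there is no improving ray and the maximum is attained at a vertex.

The binding constraints are -2x1 + 8x2 = -100 and x2 = 0.
Solving simultaneously gives x1 = 50, x2 = 0.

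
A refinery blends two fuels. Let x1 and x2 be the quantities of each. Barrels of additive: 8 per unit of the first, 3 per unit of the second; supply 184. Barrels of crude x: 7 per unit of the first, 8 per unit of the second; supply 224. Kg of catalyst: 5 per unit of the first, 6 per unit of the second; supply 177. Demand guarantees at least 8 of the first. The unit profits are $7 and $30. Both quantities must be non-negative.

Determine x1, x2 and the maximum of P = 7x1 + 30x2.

x1 = 8, x2 = 21, maximum P = 686

Feasible corners and P = 7x1 + 30x2:
  (23, 0) → P = 161
  (8, 0) → P = 56
  (800/43, 504/43) → P = 20720/43
  (8, 21) → P = 686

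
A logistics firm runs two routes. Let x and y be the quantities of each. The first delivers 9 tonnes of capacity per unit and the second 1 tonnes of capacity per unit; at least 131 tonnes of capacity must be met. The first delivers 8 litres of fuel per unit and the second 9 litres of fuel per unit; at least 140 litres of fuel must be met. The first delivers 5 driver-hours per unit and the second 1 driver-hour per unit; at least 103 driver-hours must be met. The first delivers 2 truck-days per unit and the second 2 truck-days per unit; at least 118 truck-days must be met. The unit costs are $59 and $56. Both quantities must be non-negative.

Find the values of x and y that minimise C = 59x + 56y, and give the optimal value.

The feasible region is unbounded (it extends along (0, 1), (1, 0)), but C strictly increases along every unbounded feasible direction, so there is no improving ray and the minimum is attained at a vertex.

x = 11, y = 48, minimum C = 3337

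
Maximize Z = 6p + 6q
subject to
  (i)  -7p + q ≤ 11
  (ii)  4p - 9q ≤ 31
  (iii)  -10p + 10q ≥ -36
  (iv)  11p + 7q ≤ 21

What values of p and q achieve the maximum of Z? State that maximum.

p = -14/15, q = 67/15, maximum Z = 106/5

Corner points and Z = 6p + 6q:
  (-130/59, -261/59) → Z = -2346/59
  (-14/15, 67/15) → Z = 106/5
  (7/25, -83/25) → Z = -456/25
  (77/30, -31/30) → Z = 46/5

The optimum lies where -7p + q = 11 and 11p + 7q = 21.
Solving simultaneously gives p = -14/15, q = 67/15.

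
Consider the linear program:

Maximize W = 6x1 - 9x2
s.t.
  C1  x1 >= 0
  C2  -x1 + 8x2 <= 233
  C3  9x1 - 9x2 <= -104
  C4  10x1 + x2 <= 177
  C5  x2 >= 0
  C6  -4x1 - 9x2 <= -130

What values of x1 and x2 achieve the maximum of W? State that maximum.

Vertices and W = 6x1 - 9x2:
  (0, 233/8) → W = -2097/8
  (0, 130/9) → W = -130
  (1183/81, 2507/81) → W = -5155/27
  (1489/99, 2633/99) → W = -4921/33
  (2, 122/9) → W = -110

x1 = 2, x2 = 122/9, maximum W = -110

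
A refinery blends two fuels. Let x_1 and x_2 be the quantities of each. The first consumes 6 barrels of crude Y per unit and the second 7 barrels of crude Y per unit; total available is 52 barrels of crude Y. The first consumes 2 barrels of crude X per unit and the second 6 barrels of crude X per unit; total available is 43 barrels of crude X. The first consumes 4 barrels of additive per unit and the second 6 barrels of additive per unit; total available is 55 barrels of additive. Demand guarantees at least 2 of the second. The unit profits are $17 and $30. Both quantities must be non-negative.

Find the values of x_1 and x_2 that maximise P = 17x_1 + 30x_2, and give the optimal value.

x_1 = 1/2, x_2 = 7, maximum P = 437/2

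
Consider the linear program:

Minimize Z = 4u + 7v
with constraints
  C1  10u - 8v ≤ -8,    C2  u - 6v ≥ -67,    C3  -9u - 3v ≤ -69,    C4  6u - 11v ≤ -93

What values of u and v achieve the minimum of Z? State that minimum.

u = 160/39, v = 139/13, minimum Z = 3559/39

Feasible corners and Z = 4u + 7v:
  (71/19, 224/19) → Z = 1852/19
  (179/25, 309/25) → Z = 2879/25
  (160/39, 139/13) → Z = 3559/39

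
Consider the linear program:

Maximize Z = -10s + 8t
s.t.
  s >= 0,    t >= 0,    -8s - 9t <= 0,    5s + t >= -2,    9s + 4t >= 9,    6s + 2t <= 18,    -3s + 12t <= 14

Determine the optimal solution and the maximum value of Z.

Corner points and Z = -10s + 8t:
  (1, 0) → Z = -10
  (3, 0) → Z = -30
  (13/30, 51/40) → Z = 88/15
  (94/39, 23/13) → Z = -388/39

s = 13/30, t = 51/40, maximum Z = 88/15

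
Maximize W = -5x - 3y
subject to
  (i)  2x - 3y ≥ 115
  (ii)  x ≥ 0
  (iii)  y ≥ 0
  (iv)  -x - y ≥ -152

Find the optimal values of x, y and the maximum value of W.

x = 115/2, y = 0, maximum W = -575/2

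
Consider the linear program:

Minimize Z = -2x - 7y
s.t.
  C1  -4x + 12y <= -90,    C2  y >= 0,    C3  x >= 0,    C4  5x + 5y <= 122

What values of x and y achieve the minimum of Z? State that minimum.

Extreme points and Z = -2x - 7y:
  (45/2, 0) → Z = -45
  (957/40, 19/40) → Z = -2047/40
  (122/5, 0) → Z = -244/5

The optimum lies where -4x + 12y = -90 and 5x + 5y = 122.
Solving simultaneously gives x = 957/40, y = 19/40.

x = 957/40, y = 19/40, minimum Z = -2047/40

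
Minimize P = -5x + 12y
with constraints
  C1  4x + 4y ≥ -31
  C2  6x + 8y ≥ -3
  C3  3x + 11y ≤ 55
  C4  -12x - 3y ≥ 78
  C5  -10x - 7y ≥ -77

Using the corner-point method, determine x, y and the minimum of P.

x = -205/26, y = 72/13, minimum P = 2753/26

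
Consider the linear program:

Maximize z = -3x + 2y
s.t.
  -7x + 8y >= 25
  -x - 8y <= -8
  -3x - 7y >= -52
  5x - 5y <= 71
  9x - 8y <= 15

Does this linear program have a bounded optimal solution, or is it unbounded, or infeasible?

unbounded

From the feasible point (-17/8, 81/64), moving in the direction (-7, 3) keeps every constraint satisfied while z increases without bound.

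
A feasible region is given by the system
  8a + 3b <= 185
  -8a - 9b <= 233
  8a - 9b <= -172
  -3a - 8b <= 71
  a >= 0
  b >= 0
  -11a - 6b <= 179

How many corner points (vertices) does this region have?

The feasible vertices (each the meet of two boundaries and inside every other half-plane) are:
  (383/32, 119/4)
  (0, 185/3)
  (0, 172/9)

3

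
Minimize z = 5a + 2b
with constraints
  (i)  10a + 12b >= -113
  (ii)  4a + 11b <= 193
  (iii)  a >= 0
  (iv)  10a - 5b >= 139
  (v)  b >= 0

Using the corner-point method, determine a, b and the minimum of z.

Feasible corners and z = 5a + 2b:
  (1247/65, 687/65) → z = 7609/65
  (193/4, 0) → z = 965/4
  (139/10, 0) → z = 139/2

The optimum lies where 10a - 5b = 139 and b = 0.
Solving simultaneously gives a = 139/10, b = 0.

a = 139/10, b = 0, minimum z = 139/2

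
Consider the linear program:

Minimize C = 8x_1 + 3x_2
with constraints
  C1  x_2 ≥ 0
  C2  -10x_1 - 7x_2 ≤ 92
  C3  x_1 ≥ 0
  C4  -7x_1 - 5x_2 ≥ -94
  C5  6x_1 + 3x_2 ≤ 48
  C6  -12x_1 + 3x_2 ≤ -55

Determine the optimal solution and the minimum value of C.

Vertices and C = 8x_1 + 3x_2:
  (8, 0) → C = 64
  (55/12, 0) → C = 110/3
  (103/18, 41/9) → C = 535/9

At the optimal vertex, x_2 = 0 and -12x_1 + 3x_2 = -55.
Solving simultaneously gives x_1 = 55/12, x_2 = 0.

x_1 = 55/12, x_2 = 0, minimum C = 110/3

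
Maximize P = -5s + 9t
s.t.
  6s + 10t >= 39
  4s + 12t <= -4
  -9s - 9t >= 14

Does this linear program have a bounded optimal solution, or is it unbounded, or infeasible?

infeasible

The boundaries 6s + 10t = 39 and 4s + 12t = -4 meet at (127/8, -45/8), but that point violates -9s - 9t ≥ 14. Every candidate vertex is excluded by some other constraint, so the feasible region is empty.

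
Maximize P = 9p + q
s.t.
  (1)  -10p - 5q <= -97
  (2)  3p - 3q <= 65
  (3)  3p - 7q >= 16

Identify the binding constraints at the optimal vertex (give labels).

Extreme points and P = 9p + q:
  (616/45, -359/45) → P = 1037/9
  (759/85, 131/85) → P = 6962/85
  (407/12, 49/4) → P = 635/2

The maximum is at (407/12, 49/4). Substituting into each constraint, equality holds for (2) and (3); the remaining constraints have slack.

(2) and (3)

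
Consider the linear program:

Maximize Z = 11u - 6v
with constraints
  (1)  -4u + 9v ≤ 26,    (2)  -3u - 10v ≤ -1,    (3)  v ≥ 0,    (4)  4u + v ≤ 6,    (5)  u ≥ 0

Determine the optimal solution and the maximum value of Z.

At the optimal vertex, v = 0 and 4u + v = 6.
Solving simultaneously gives u = 3/2, v = 0.

u = 3/2, v = 0, maximum Z = 33/2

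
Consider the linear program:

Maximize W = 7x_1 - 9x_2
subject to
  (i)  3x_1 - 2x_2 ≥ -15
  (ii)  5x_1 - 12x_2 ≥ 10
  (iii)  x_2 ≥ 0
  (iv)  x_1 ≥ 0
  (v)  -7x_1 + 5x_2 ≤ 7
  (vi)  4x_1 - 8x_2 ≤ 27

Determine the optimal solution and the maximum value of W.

x_1 = 61/2, x_2 = 95/8, maximum W = 853/8

Vertices and W = 7x_1 - 9x_2:
  (2, 0) → W = 14
  (61/2, 95/8) → W = 853/8
  (27/4, 0) → W = 189/4

At the optimal vertex, 5x_1 - 12x_2 = 10 and 4x_1 - 8x_2 = 27.
Solving simultaneously gives x_1 = 61/2, x_2 = 95/8.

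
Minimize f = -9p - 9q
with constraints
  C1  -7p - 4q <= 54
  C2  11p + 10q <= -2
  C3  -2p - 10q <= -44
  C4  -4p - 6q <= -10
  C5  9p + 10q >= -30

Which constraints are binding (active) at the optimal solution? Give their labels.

Corner points and f = -9p - 9q:
  (-266/13, 290/13) → f = -216/13
  (-14, 11) → f = 27
  (-46/9, 244/45) → f = -14/5
  (-41/7, 39/7) → f = 18/7

The minimum is at (-266/13, 290/13). Substituting into each constraint, equality holds for C1 and C2; the remaining constraints have slack.

C1 and C2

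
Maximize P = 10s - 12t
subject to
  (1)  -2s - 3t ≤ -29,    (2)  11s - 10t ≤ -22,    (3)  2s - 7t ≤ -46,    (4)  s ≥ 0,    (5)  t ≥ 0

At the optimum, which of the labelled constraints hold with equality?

Corner points and P = 10s - 12t:
  (13/4, 15/2) → P = -115/2
  (0, 29/3) → P = -116
  (102/19, 154/19) → P = -828/19
The feasible region is unbounded (it extends along (0, 1), (10, 11)), but P strictly decreases along every unbounded feasible direction, so there is no improving ray and the maximum is attained at a vertex.

The maximum is at (102/19, 154/19). Substituting into each constraint, equality holds for (2) and (3); the remaining constraints have slack.

(2) and (3)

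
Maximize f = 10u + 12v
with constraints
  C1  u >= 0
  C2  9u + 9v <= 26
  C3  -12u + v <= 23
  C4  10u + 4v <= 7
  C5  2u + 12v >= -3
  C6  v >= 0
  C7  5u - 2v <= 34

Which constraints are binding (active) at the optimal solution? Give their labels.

Feasible corners and f = 10u + 12v:
  (0, 7/4) → f = 21
  (0, 0) → f = 0
  (7/10, 0) → f = 7

The maximum is at (0, 7/4). Substituting into each constraint, equality holds for C1 and C4; the remaining constraints have slack.

C1 and C4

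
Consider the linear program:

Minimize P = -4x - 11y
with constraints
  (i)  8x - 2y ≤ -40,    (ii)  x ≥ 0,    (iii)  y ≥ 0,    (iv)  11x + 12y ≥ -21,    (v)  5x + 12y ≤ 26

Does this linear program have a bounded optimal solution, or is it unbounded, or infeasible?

The boundaries 8x - 2y = -40 and x = 0 meet at (0, 20), but that point violates 5x + 12y ≤ 26. Every candidate vertex is excluded by some other constraint, so the feasible region is empty.

infeasible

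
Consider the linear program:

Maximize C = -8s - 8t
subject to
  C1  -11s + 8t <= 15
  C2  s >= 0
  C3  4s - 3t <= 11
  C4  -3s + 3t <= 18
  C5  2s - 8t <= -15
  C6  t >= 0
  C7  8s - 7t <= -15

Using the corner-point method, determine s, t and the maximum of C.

s = 15/13, t = 45/13, maximum C = -480/13

Extreme points and C = -8s - 8t:
  (11, 17) → C = -224
  (15/13, 45/13) → C = -480/13
  (27, 33) → C = -480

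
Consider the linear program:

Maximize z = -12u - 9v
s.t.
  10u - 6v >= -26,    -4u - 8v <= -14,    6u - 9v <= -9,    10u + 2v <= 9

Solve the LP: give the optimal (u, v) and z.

u = -31/26, v = 61/26, maximum z = -177/26

Feasible corners and z = -12u - 9v:
  (-31/26, 61/26) → z = -177/26
  (1/40, 35/8) → z = -1587/40
  (11/18, 13/9) → z = -61/3

The optimum lies where 10u - 6v = -26 and -4u - 8v = -14.
Solving simultaneously gives u = -31/26, v = 61/26.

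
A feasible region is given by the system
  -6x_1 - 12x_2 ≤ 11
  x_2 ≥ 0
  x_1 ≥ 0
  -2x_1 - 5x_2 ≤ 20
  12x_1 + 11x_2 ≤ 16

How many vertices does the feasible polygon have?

3

Intersecting each pair of boundary lines and keeping only the points that satisfy every inequality leaves:
  (0, 0)
  (4/3, 0)
  (0, 16/11)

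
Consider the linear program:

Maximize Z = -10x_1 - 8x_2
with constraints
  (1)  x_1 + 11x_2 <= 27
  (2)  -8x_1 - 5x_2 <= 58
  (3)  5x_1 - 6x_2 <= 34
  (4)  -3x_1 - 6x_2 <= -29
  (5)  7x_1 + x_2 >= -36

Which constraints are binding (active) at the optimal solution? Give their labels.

(1) and (4)

Vertices and Z = -10x_1 - 8x_2:
  (536/61, 101/61) → Z = -6168/61
  (157/27, 52/27) → Z = -662/9
  (63/8, 43/48) → Z = -1031/12

The maximum is at (157/27, 52/27). Substituting into each constraint, equality holds for (1) and (4); the remaining constraints have slack.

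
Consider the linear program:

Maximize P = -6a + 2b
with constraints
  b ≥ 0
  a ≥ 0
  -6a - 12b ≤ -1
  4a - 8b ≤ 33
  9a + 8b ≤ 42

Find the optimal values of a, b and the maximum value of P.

a = 0, b = 21/4, maximum P = 21/2

Feasible corners and P = -6a + 2b:
  (1/6, 0) → P = -1
  (14/3, 0) → P = -28
  (0, 1/12) → P = 1/6
  (0, 21/4) → P = 21/2

The binding constraints are a = 0 and 9a + 8b = 42.
Solving simultaneously gives a = 0, b = 21/4.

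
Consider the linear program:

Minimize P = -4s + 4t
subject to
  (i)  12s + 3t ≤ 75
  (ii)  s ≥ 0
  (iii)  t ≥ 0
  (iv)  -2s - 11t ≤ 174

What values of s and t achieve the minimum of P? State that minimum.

s = 25/4, t = 0, minimum P = -25

Corner points and P = -4s + 4t:
  (0, 25) → P = 100
  (25/4, 0) → P = -25
  (0, 0) → P = 0

The optimum lies where 12s + 3t = 75 and t = 0.
Solving simultaneously gives s = 25/4, t = 0.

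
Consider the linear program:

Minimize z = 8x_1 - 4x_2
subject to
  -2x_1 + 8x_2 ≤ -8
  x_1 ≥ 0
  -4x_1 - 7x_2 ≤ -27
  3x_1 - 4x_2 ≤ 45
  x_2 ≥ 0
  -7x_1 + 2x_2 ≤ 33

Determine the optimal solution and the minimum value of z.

x_1 = 136/23, x_2 = 11/23, minimum z = 1044/23

Corner points and z = 8x_1 - 4x_2:
  (136/23, 11/23) → z = 1044/23
  (41/2, 33/8) → z = 295/2
  (27/4, 0) → z = 54
  (15, 0) → z = 120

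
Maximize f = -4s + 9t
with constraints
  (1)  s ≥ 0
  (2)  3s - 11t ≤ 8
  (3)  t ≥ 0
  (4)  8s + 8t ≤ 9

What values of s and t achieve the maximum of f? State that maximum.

s = 0, t = 9/8, maximum f = 81/8

The binding constraints are s = 0 and 8s + 8t = 9.
Solving simultaneously gives s = 0, t = 9/8.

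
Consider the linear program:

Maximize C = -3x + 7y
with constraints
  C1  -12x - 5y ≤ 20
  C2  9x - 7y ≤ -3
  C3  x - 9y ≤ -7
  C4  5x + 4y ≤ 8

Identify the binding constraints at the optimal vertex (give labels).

C1 and C4

Extreme points and C = -3x + 7y:
  (-215/113, 64/113) → C = 1093/113
  (-120/23, 196/23) → C = 1732/23
  (11/37, 30/37) → C = 177/37
  (44/71, 87/71) → C = 477/71

The maximum is at (-120/23, 196/23). Substituting into each constraint, equality holds for C1 and C4; the remaining constraints have slack.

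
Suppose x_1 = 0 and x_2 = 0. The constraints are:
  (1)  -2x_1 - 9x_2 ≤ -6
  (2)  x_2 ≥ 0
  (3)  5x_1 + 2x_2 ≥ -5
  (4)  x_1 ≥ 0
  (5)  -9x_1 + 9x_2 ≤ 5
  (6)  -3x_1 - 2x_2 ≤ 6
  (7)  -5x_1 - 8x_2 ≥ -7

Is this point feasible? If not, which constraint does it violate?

Constraint (1): -2x_1 - 9x_2 = 0, which is not ≤ -6. All other constraints are satisfied.

not feasible — violates (1)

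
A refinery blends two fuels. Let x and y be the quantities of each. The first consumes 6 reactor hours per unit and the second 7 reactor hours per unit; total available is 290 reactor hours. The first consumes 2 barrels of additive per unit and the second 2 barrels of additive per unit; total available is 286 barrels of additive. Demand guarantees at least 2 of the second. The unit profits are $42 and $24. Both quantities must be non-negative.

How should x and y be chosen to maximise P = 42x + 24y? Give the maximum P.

x = 46, y = 2, maximum P = 1980

Feasible corners and P = 42x + 24y:
  (0, 290/7) → P = 6960/7
  (0, 2) → P = 48
  (46, 2) → P = 1980

The binding constraints are 6x + 7y = 290 and y = 2.
Solving simultaneously gives x = 46, y = 2.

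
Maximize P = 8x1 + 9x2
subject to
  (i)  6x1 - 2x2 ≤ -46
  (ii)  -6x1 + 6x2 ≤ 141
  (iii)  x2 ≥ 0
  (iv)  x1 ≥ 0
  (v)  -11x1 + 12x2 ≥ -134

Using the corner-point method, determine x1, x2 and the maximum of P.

Vertices and P = 8x1 + 9x2:
  (1/4, 95/4) → P = 863/4
  (0, 23) → P = 207
  (0, 47/2) → P = 423/2

The binding constraints are 6x1 - 2x2 = -46 and -6x1 + 6x2 = 141.
Solving simultaneously gives x1 = 1/4, x2 = 95/4.

x1 = 1/4, x2 = 95/4, maximum P = 863/4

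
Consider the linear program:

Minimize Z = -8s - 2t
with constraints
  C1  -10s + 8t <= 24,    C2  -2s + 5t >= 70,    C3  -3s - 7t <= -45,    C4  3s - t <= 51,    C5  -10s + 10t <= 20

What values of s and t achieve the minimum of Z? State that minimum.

s = 53/2, t = 57/2, minimum Z = -269

The binding constraints are 3s - t = 51 and -10s + 10t = 20.
Solving simultaneously gives s = 53/2, t = 57/2.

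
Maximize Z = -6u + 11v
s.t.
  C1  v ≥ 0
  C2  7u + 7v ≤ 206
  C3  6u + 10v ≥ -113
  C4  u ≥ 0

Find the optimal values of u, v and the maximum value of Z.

The binding constraints are 7u + 7v = 206 and u = 0.
Solving simultaneously gives u = 0, v = 206/7.

u = 0, v = 206/7, maximum Z = 2266/7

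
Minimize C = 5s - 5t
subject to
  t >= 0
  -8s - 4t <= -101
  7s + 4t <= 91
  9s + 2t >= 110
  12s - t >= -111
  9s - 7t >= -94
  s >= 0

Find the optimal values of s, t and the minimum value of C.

s = 129/11, t = 49/22, minimum C = 95/2

Corner points and C = 5s - 5t:
  (101/8, 0) → C = 505/8
  (13, 0) → C = 65
  (119/10, 29/20) → C = 209/4
  (129/11, 49/22) → C = 95/2

The optimum lies where 7s + 4t = 91 and 9s + 2t = 110.
Solving simultaneously gives s = 129/11, t = 49/22.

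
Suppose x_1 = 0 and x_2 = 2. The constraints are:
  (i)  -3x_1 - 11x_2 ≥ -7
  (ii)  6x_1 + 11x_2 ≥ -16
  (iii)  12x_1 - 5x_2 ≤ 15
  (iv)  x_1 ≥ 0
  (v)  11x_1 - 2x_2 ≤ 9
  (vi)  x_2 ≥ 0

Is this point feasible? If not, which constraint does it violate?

not feasible — violates (i)

Constraint (i): -3x_1 - 11x_2 = -22, which is not ≥ -7. All other constraints are satisfied.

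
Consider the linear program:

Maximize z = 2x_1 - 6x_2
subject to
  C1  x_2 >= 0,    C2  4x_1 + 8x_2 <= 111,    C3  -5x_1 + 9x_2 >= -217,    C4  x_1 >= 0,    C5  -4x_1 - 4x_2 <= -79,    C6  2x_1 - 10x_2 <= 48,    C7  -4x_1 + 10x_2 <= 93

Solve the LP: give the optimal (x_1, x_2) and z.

x_1 = 747/28, x_2 = 15/28, maximum z = 351/7

Vertices and z = 2x_1 - 6x_2:
  (79/4, 0) → z = 79/2
  (24, 0) → z = 48
  (47/4, 8) → z = -49/2
  (747/28, 15/28) → z = 351/7

The binding constraints are 4x_1 + 8x_2 = 111 and 2x_1 - 10x_2 = 48.
Solving simultaneously gives x_1 = 747/28, x_2 = 15/28.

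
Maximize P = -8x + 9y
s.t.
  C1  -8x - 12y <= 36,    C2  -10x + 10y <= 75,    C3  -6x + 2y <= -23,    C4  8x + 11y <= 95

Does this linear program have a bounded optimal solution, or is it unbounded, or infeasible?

Extreme points and P = -8x + 9y:
  (51/22, -50/11) → P = -654/11
  (192, -131) → P = -2715
  (443/82, 193/41) → P = -35/41
The feasible region has finitely many vertices and no improving ray; the maximum is -35/41 at (443/82, 193/41).

bounded optimum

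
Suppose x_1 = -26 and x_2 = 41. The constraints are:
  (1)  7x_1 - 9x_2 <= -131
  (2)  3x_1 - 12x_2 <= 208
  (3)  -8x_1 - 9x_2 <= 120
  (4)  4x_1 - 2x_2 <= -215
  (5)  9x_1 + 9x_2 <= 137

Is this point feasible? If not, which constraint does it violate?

not feasible — violates (4)

Constraint (4): 4x_1 - 2x_2 = -186, which is not ≤ -215. All other constraints are satisfied.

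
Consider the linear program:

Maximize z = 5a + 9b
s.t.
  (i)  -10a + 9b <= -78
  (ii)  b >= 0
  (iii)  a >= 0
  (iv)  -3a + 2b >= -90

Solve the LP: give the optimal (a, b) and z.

Corner points and z = 5a + 9b:
  (39/5, 0) → z = 39
  (654/7, 666/7) → z = 9264/7
  (30, 0) → z = 150

The binding constraints are -10a + 9b = -78 and -3a + 2b = -90.
Solving simultaneously gives a = 654/7, b = 666/7.

a = 654/7, b = 666/7, maximum z = 9264/7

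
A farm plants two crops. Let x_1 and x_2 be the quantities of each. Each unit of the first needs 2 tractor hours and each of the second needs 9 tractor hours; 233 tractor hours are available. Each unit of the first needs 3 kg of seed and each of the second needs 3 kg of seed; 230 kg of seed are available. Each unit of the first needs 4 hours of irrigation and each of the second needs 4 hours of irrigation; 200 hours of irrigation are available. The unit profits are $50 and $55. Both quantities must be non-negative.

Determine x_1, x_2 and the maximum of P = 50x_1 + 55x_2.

Corner points and P = 50x_1 + 55x_2:
  (0, 0) → P = 0
  (0, 233/9) → P = 12815/9
  (50, 0) → P = 2500
  (31, 19) → P = 2595

The optimum lies where 2x_1 + 9x_2 = 233 and 4x_1 + 4x_2 = 200.
Solving simultaneously gives x_1 = 31, x_2 = 19.

x_1 = 31, x_2 = 19, maximum P = 2595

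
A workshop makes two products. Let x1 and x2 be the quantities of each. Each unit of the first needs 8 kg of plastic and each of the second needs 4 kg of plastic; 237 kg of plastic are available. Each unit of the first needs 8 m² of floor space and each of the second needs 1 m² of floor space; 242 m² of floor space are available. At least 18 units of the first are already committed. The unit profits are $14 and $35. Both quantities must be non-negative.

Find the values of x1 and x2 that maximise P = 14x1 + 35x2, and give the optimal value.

Corner points and P = 14x1 + 35x2:
  (237/8, 0) → P = 1659/4
  (18, 0) → P = 252
  (18, 93/4) → P = 4263/4

x1 = 18, x2 = 93/4, maximum P = 4263/4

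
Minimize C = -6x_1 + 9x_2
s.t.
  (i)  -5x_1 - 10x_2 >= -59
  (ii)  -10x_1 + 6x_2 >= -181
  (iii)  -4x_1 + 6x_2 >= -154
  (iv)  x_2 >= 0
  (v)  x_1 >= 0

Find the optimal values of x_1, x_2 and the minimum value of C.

x_1 = 59/5, x_2 = 0, minimum C = -354/5

Corner points and C = -6x_1 + 9x_2:
  (59/5, 0) → C = -354/5
  (0, 59/10) → C = 531/10
  (0, 0) → C = 0

The optimum lies where -5x_1 - 10x_2 = -59 and x_2 = 0.
Solving simultaneously gives x_1 = 59/5, x_2 = 0.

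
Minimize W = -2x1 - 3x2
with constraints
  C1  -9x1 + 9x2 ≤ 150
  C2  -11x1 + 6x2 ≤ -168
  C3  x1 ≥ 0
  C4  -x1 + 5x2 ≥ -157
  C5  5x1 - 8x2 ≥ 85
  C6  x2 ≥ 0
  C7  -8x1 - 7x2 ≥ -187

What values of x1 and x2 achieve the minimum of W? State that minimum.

x1 = 697/33, x2 = 85/33, minimum W = -1649/33

Corner points and W = -2x1 - 3x2:
  (17, 0) → W = -34
  (697/33, 85/33) → W = -1649/33
  (187/8, 0) → W = -187/4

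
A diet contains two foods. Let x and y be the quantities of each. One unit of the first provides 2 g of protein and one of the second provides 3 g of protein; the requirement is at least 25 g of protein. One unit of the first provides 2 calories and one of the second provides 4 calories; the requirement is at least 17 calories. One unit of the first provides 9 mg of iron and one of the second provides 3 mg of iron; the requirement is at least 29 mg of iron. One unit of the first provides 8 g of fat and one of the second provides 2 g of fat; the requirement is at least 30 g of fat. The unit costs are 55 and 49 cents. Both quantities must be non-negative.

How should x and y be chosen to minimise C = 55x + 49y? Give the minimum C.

x = 2, y = 7, minimum C = 453

Extreme points and C = 55x + 49y:
  (0, 15) → C = 735
  (25/2, 0) → C = 1375/2
  (2, 7) → C = 453
The feasible region is unbounded (it extends along (0, 1), (1, 0)), but C strictly increases along every unbounded feasible direction, so there is no improving ray and the minimum is attained at a vertex.

The binding constraints are 2x + 3y = 25 and 8x + 2y = 30.
Solving simultaneously gives x = 2, y = 7.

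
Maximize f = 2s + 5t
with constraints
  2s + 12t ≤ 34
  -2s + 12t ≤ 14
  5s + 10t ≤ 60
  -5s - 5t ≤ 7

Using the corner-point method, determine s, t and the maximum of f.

s = 19/2, t = 5/4, maximum f = 101/4

Extreme points and f = 2s + 5t:
  (5, 2) → f = 20
  (19/2, 5/4) → f = 101/4
  (-11/5, 4/5) → f = -2/5
The feasible region is unbounded (it extends along (2, -1), (1, -1)), but f strictly decreases along every unbounded feasible direction, so there is no improving ray and the maximum is attained at a vertex.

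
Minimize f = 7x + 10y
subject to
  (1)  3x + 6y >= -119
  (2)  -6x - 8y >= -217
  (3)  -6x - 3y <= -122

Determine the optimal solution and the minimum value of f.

x = 121/3, y = -40, minimum f = -353/3

Feasible corners and f = 7x + 10y:
  (1127/6, -455/4) → f = 532/3
  (121/3, -40) → f = -353/3
  (65/6, 19) → f = 1595/6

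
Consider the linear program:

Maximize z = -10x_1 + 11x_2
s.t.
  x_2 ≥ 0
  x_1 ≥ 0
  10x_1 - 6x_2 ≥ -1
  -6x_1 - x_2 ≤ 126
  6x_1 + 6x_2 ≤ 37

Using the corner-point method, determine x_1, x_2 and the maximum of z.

Feasible corners and z = -10x_1 + 11x_2:
  (0, 0) → z = 0
  (37/6, 0) → z = -185/3
  (0, 1/6) → z = 11/6
  (9/4, 47/12) → z = 247/12

x_1 = 9/4, x_2 = 47/12, maximum z = 247/12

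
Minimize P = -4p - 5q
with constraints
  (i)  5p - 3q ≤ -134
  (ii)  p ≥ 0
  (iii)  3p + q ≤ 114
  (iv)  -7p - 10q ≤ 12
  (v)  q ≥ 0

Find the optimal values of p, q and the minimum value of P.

Corner points and P = -4p - 5q:
  (0, 134/3) → P = -670/3
  (104/7, 486/7) → P = -2846/7
  (0, 114) → P = -570

The binding constraints are p = 0 and 3p + q = 114.
Solving simultaneously gives p = 0, q = 114.

p = 0, q = 114, minimum P = -570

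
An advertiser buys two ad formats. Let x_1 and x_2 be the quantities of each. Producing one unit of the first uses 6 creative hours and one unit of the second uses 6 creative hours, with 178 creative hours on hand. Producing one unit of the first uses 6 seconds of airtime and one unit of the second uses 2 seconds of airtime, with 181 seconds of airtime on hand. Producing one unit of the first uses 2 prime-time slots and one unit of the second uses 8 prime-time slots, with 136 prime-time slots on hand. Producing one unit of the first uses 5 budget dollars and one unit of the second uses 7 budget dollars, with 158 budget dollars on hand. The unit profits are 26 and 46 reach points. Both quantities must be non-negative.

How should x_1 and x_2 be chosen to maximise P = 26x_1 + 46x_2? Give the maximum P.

Vertices and P = 26x_1 + 46x_2:
  (0, 0) → P = 0
  (0, 17) → P = 782
  (89/3, 0) → P = 2314/3
  (149/6, 29/6) → P = 868
  (12, 14) → P = 956

The binding constraints are 2x_1 + 8x_2 = 136 and 5x_1 + 7x_2 = 158.
Solving simultaneously gives x_1 = 12, x_2 = 14.

x_1 = 12, x_2 = 14, maximum P = 956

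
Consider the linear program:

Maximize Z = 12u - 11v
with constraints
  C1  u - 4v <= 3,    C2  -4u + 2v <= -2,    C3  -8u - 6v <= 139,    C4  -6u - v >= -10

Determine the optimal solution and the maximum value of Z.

Corner points and Z = 12u - 11v:
  (1/7, -5/7) → Z = 67/7
  (43/25, -8/25) → Z = 604/25
  (11/8, 7/4) → Z = -11/4

u = 43/25, v = -8/25, maximum Z = 604/25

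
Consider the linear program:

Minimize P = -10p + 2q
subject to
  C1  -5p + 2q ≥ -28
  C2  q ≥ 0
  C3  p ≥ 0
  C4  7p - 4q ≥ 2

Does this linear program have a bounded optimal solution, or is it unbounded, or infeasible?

Feasible corners and P = -10p + 2q:
  (28/5, 0) → P = -56
  (18, 31) → P = -118
  (2/7, 0) → P = -20/7
The feasible region has finitely many vertices and no improving ray; the minimum is -118 at (18, 31).

bounded optimum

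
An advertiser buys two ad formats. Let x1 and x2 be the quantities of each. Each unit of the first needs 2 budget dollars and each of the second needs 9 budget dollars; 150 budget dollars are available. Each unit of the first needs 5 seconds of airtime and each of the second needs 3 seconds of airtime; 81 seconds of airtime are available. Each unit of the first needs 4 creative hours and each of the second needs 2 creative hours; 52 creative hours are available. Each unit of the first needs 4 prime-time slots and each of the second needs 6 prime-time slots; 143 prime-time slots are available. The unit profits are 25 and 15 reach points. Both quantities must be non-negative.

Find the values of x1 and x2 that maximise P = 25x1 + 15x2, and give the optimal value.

x1 = 21/4, x2 = 31/2, maximum P = 1455/4

Vertices and P = 25x1 + 15x2:
  (0, 0) → P = 0
  (0, 50/3) → P = 250
  (13, 0) → P = 325
  (21/4, 31/2) → P = 1455/4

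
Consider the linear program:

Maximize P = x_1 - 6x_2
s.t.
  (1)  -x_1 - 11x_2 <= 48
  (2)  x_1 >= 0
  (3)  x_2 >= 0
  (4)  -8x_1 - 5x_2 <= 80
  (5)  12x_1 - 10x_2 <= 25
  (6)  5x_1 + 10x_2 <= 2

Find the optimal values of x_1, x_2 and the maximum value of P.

Feasible corners and P = x_1 - 6x_2:
  (0, 0) → P = 0
  (0, 1/5) → P = -6/5
  (2/5, 0) → P = 2/5

The optimum lies where x_2 = 0 and 5x_1 + 10x_2 = 2.
Solving simultaneously gives x_1 = 2/5, x_2 = 0.

x_1 = 2/5, x_2 = 0, maximum P = 2/5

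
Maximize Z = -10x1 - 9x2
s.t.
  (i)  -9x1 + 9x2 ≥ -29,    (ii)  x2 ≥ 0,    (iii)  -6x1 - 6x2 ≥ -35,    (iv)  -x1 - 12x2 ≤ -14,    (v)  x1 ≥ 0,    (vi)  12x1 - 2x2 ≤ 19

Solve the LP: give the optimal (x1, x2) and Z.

x1 = 0, x2 = 7/6, maximum Z = -21/2

Feasible corners and Z = -10x1 - 9x2:
  (0, 35/6) → Z = -105/2
  (46/21, 51/14) → Z = -2297/42
  (0, 7/6) → Z = -21/2
  (128/73, 149/146) → Z = -3901/146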